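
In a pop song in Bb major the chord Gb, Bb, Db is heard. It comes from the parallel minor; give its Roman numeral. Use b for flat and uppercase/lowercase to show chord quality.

Gb is the lowered form of scale degree 6 in Bb major (the diatonic degree 6 is G). The diatonic chord on degree 6 would be Gm (vi), but Gb–Bb–Db is the major chord from Bb minor. As a borrowed chord it is labeled bVI.

bVI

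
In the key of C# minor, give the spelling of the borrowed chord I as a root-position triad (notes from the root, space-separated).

C# E# G#

The root, C#, is scale degree 1 — the same note in C# minor and C# major; only the chord quality changes. In C# major the chord on C# is C#–E#–G#.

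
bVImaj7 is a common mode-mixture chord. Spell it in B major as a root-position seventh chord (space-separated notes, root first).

The root of bVImaj7 is the lowered 6th degree: G# becomes G. Stacking thirds in B minor on G gives G–B–D–F#.

G B D F#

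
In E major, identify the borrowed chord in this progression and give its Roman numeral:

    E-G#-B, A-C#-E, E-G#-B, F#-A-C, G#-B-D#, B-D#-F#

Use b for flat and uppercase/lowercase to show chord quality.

ii°

In E major the diatonic chords are E, F#m, G#m, A, B, C#m, D#dim. E–G#–B = E, A–C#–E = A, G#–B–D# = G#m and B–D#–F# = B are all diatonic. F#–A–C doesn't fit — on degree 2 E major would have F#m (ii). F#dim is the degree-2 chord of E minor, so it is the borrowed ii°.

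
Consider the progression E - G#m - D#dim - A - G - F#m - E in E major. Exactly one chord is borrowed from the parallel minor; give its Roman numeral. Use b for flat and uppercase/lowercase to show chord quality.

In E major the diatonic chords are E, F#m, G#m, A, B, C#m, D#dim. E, G#m, D#dim, A and F#m are all diatonic. But G (G–B–D) is foreign: the diatonic iii on degree 3 is G#m, whereas G comes from E minor. It is labeled bIII.

bIII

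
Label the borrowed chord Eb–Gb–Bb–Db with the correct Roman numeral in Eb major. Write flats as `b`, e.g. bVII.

The root Eb is the diatonic 1st degree of Eb major; the borrowing shows in the chord quality. Diatonically Eb major has Eb (I) on that degree; Eb–Gb–Bb–Db is instead the minor-seventh chord native to Eb minor, so it takes the label i7.

i7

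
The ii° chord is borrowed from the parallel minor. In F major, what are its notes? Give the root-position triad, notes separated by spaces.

G Bb Db

ii° is built on scale degree 2, which is G in both F major and its parallel. In F minor the chord on G is G–Bb–Db.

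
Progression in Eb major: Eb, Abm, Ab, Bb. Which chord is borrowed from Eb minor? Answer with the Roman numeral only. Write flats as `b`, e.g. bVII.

iv

In Eb major the diatonic chords are Eb, Fm, Gm, Ab, Bb, Cm, Ddim. Eb, Ab and Bb are all diatonic. Abm (Ab–Cb–Eb) doesn't fit — on degree 4 Eb major would have Ab (IV). Abm is the degree-4 chord of Eb minor, so it is the borrowed iv.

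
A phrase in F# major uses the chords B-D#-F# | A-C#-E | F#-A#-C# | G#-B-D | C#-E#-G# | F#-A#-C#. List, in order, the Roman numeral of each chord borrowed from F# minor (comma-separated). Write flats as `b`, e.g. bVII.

F# major has the diatonic set F#, G#m, A#m, B, C#, D#m, E#dim. Of the given chords, B–D#–F# = B, F#–A#–C# = F# and C#–E#–G# = C# are diatonic. A–C#–E is not: scale degree 3 in F# major carries A#m (iii). In F# minor the chord on that degree is A, so here it functions as bIII, borrowed from the parallel minor. G#–B–D is not: scale degree 2 in F# major carries G#m (ii). In F# minor the chord on that degree is G#dim, so here it functions as ii°, borrowed from the parallel minor.

bIII, ii°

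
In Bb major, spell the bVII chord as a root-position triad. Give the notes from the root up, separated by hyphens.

bVII is built on the lowered scale degree 7. In Bb major degree 7 is A; lowered it becomes Ab. Stacking thirds in Bb minor on Ab gives Ab–C–Eb.

Ab-C-Eb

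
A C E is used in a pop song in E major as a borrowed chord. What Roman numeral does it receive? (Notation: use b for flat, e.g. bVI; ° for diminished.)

iv

A is scale degree 4 in E major. Diatonically E major has A (IV) on that degree; A–C–E is instead the minor chord native to E minor, so it takes the label iv.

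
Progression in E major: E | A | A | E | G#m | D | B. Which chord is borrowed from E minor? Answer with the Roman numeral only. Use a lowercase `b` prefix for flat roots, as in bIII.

E major has the diatonic set E, F#m, G#m, A, B, C#m, D#dim. E, A, G#m and B are all diatonic. But D (D–F#–A) is foreign: the diatonic vii° on degree 7 is D#dim, whereas D comes from E minor. It is labeled bVII.

bVII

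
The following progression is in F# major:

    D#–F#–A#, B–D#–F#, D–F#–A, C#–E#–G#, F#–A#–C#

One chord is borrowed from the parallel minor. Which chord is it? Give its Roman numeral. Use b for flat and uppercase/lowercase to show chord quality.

In F# major the diatonic chords are F#, G#m, A#m, B, C#, D#m, E#dim. Of the given chords, D#–F#–A# = D#m, B–D#–F# = B, C#–E#–G# = C# and F#–A#–C# = F# are diatonic. D–F#–A is not: scale degree 6 in F# major carries D#m (vi). In F# minor the chord on that degree is D, so here it functions as bVI, borrowed from the parallel minor.

bVI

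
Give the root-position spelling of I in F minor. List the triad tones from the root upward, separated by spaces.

F A C

The root, F, is scale degree 1 — the same note in F minor and F major; only the chord quality changes. Stacking thirds in F major on F gives F–A–C.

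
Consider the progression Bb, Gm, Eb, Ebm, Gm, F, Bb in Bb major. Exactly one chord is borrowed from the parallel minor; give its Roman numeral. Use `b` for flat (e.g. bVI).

Bb major has the diatonic set Bb, Cm, Dm, Eb, F, Gm, Adim. Bb, Gm, Eb and F all belong to that set. Ebm (Eb–Gb–Bb) doesn't fit — on degree 4 Bb major would have Eb (IV). Ebm is the degree-4 chord of Bb minor, so it is the borrowed iv.

iv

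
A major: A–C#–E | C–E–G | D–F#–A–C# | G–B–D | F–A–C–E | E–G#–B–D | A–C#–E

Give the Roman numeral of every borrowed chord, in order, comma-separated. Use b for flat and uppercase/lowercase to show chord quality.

In A major the diatonic chords are A, Bm, C#m, D, E, F#m, G#dim. A–C#–E = A, D–F#–A–C# = Dmaj7 and E–G#–B–D = E7 are all diatonic. C–E–G doesn't fit — on degree 3 A major would have C#m (iii). C is the degree-3 chord of A minor, so it is the borrowed bIII. G–B–D doesn't fit — on degree 7 A major would have G#dim (vii°). G is the degree-7 chord of A minor, so it is the borrowed bVII. But F–A–C–E is foreign: the diatonic vi on degree 6 is F#m, whereas Fmaj7 comes from A minor. It is labeled bVImaj7.

bIII, bVII, bVImaj7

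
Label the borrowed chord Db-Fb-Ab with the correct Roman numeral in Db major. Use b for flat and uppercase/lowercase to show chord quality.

The root Db is the diatonic 1st degree of Db major; the borrowing shows in the chord quality. The diatonic chord on degree 1 would be Db (I), but Db–Fb–Ab is the minor chord from Db minor. As a borrowed chord it is labeled i.

i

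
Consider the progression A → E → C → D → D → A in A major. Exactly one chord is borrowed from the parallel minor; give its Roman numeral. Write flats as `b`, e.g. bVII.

bIII

A major has the diatonic set A, Bm, C#m, D, E, F#m, G#dim. A, E and D are all diatonic. But C (C–E–G) is foreign: the diatonic iii on degree 3 is C#m, whereas C comes from A minor. It is labeled bIII.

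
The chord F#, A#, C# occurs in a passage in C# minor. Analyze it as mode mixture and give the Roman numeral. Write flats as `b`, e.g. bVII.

F# is scale degree 4 in C# minor. The diatonic chord on degree 4 would be F#m (iv), but F#–A#–C# is the major chord from C# major. As a borrowed chord it is labeled IV.

IV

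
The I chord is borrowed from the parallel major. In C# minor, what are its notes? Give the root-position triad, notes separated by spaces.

C# E# G#

The root, C#, is scale degree 1 — the same note in C# minor and C# major; only the chord quality changes. Building the major chord from the parallel major on C#: C#–E#–G#.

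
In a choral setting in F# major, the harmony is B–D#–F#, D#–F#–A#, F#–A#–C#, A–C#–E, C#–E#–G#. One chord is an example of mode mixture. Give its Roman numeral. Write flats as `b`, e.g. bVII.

In F# major the diatonic chords are F#, G#m, A#m, B, C#, D#m, E#dim. B–D#–F# = B, D#–F#–A# = D#m, F#–A#–C# = F# and C#–E#–G# = C# are all diatonic. A–C#–E is not: scale degree 3 in F# major carries A#m (iii). In F# minor the chord on that degree is A, so here it functions as bIII, borrowed from the parallel minor.

bIII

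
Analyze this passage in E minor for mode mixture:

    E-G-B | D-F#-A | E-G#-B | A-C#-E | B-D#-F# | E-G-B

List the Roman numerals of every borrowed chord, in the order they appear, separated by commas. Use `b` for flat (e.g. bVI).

E minor has the diatonic set Em, F#dim, G, Am, B, C, D (with V from harmonic minor). E–G–B = Em, D–F#–A = D and B–D#–F# = B all belong to that set. E–G#–B doesn't fit — on degree 1 E minor would have Em (i). E is the degree-1 chord of E major, so it is the borrowed I. A–C#–E doesn't fit — on degree 4 E minor would have Am (iv). A is the degree-4 chord of E major, so it is the borrowed IV.

I, IV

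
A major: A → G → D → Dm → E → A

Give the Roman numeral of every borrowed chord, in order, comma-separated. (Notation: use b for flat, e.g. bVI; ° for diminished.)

bVII, iv

In A major the diatonic chords are A, Bm, C#m, D, E, F#m, G#dim. Of the given chords, A, D and E are diatonic. But G (G–B–D) is foreign: the diatonic vii° on degree 7 is G#dim, whereas G comes from A minor. It is labeled bVII. Dm (D–F–A) doesn't fit — on degree 4 A major would have D (IV). Dm is the degree-4 chord of A minor, so it is the borrowed iv.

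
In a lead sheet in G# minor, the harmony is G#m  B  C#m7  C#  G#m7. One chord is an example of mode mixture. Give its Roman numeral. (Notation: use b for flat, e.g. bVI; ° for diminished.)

G# minor has the diatonic set G#m, A#dim, B, C#m, D#, E, F# (with V from harmonic minor). G#m, B, C#m7 and G#m7 all belong to that set. C# (C#–E#–G#) is not: scale degree 4 in G# minor carries C#m (iv). In G# major the chord on that degree is C#, so here it functions as IV, borrowed from the parallel major.

IV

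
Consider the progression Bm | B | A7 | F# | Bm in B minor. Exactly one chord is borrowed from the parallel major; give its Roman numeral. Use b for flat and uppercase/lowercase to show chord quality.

I

The diatonic triads in B minor (with V from harmonic minor) are Bm, C#dim, D, Em, F#, G, A. Bm, A7 and F# all belong to that set. B (B–D#–F#) is not: scale degree 1 in B minor carries Bm (i). In B major the chord on that degree is B, so here it functions as I, borrowed from the parallel major.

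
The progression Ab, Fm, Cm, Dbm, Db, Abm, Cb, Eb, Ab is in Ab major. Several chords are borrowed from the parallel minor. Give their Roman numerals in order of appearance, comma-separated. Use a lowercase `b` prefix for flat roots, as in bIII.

Ab major has the diatonic set Ab, Bbm, Cm, Db, Eb, Fm, Gdim. Ab, Fm, Cm, Db and Eb are all diatonic. Dbm (Db–Fb–Ab) doesn't fit — on degree 4 Ab major would have Db (IV). Dbm is the degree-4 chord of Ab minor, so it is the borrowed iv. Abm (Ab–Cb–Eb) doesn't fit — on degree 1 Ab major would have Ab (I). Abm is the degree-1 chord of Ab minor, so it is the borrowed i. Cb (Cb–Eb–Gb) doesn't fit — on degree 3 Ab major would have Cm (iii). Cb is the degree-3 chord of Ab minor, so it is the borrowed bIII.

iv, i, bIII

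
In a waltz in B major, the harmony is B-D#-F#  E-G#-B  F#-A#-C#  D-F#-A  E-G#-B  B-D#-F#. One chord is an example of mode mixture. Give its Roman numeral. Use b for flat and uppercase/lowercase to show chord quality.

In B major the diatonic chords are B, C#m, D#m, E, F#, G#m, A#dim. Of the given chords, B–D#–F# = B, E–G#–B = E and F#–A#–C# = F# are diatonic. D–F#–A doesn't fit — on degree 3 B major would have D#m (iii). D is the degree-3 chord of B minor, so it is the borrowed bIII.

bIII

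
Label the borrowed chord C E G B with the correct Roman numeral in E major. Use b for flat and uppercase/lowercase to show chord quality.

bVImaj7

C is the lowered form of scale degree 6 in E major (the diatonic degree 6 is C#). Diatonically E major has C#m (vi) on that degree; C–E–G–B is instead the major-seventh chord native to E minor, so it takes the label bVImaj7.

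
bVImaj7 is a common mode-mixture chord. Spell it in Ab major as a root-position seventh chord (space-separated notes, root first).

bVImaj7 is built on the lowered scale degree 6. In Ab major degree 6 is F; lowered it becomes Fb. Building the major-seventh chord from the parallel minor on Fb: Fb–Ab–Cb–Eb.

Fb Ab Cb Eb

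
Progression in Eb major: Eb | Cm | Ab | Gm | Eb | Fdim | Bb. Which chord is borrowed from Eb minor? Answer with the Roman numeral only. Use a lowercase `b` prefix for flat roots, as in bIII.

ii°

The diatonic triads in Eb major are Eb, Fm, Gm, Ab, Bb, Cm, Ddim. Eb, Cm, Ab, Gm and Bb are all diatonic. Fdim (F–Ab–Cb) is not: scale degree 2 in Eb major carries Fm (ii). In Eb minor the chord on that degree is Fdim, so here it functions as ii°, borrowed from the parallel minor.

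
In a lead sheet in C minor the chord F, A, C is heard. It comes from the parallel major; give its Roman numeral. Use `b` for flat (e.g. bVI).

IV

F is scale degree 4 in C minor. Diatonically C minor has Fm (iv) on that degree; F–A–C is instead the major chord native to C major, so it takes the label IV.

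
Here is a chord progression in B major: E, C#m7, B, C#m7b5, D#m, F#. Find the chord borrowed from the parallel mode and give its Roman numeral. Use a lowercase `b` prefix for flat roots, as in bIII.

iiø7

In B major the diatonic chords are B, C#m, D#m, E, F#, G#m, A#dim. E, C#m7, B, D#m and F# all belong to that set. But C#m7b5 (C#–E–G–B) is foreign: the diatonic ii on degree 2 is C#m, whereas C#m7b5 comes from B minor. It is labeled iiø7.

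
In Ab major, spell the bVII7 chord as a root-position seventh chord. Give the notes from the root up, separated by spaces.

Gb Bb Db Fb

The root of bVII7 is the lowered 7th degree: G becomes Gb. Building the dominant-seventh chord from the parallel minor on Gb: Gb–Bb–Db–Fb.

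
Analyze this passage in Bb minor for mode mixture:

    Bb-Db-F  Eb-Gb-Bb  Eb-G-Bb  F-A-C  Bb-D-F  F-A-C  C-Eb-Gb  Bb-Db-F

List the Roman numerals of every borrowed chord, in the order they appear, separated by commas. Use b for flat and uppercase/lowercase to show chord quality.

IV, I

The diatonic triads in Bb minor (with V from harmonic minor) are Bbm, Cdim, Db, Ebm, F, Gb, Ab. Of the given chords, Bb–Db–F = Bbm, Eb–Gb–Bb = Ebm, F–A–C = F and C–Eb–Gb = Cdim are diatonic. But Eb–G–Bb is foreign: the diatonic iv on degree 4 is Ebm, whereas Eb comes from Bb major. It is labeled IV. Bb–D–F doesn't fit — on degree 1 Bb minor would have Bbm (i). Bb is the degree-1 chord of Bb major, so it is the borrowed I.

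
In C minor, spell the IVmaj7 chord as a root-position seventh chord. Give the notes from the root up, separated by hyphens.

IVmaj7 is built on scale degree 4, which is F in both C minor and its parallel. Building the major-seventh chord from the parallel major on F: F–A–C–E.

F-A-C-E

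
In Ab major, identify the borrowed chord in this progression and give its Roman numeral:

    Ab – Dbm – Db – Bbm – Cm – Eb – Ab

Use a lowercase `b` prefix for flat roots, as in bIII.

In Ab major the diatonic chords are Ab, Bbm, Cm, Db, Eb, Fm, Gdim. Ab, Db, Bbm, Cm and Eb are all diatonic. Dbm (Db–Fb–Ab) is not: scale degree 4 in Ab major carries Db (IV). In Ab minor the chord on that degree is Dbm, so here it functions as iv, borrowed from the parallel minor.

iv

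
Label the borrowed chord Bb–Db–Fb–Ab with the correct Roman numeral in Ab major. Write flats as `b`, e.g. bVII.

iiø7

The root Bb is the diatonic 2nd degree of Ab major; the borrowing shows in the chord quality. The diatonic chord on degree 2 would be Bbm (ii), but Bb–Db–Fb–Ab is the half-diminished-seventh chord from Ab minor. As a borrowed chord it is labeled iiø7.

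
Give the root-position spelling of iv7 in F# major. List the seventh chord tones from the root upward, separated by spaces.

The root, B, is scale degree 4 — the same note in F# major and F# minor; only the chord quality changes. Stacking thirds in F# minor on B gives B–D–F#–A.

B D F# A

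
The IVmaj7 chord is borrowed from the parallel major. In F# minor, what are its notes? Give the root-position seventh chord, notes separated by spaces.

B D# F# A#

The root, B, is scale degree 4 — the same note in F# minor and F# major; only the chord quality changes. In F# major the chord on B is B–D#–F#–A#.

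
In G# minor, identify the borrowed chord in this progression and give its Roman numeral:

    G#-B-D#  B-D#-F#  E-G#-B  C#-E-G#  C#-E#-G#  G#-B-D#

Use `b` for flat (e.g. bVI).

In G# minor (with V from harmonic minor) the diatonic chords are G#m, A#dim, B, C#m, D#, E, F#. G#–B–D# = G#m, B–D#–F# = B, E–G#–B = E and C#–E–G# = C#m are all diatonic. C#–E#–G# is not: scale degree 4 in G# minor carries C#m (iv). In G# major the chord on that degree is C#, so here it functions as IV, borrowed from the parallel major.

IV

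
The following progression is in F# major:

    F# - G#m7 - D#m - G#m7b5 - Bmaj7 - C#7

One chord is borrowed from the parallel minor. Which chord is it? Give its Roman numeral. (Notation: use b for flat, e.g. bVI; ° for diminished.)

The diatonic triads in F# major are F#, G#m, A#m, B, C#, D#m, E#dim. F#, G#m7, D#m, Bmaj7 and C#7 are all diatonic. G#m7b5 (G#–B–D–F#) is not: scale degree 2 in F# major carries G#m (ii). In F# minor the chord on that degree is G#m7b5, so here it functions as iiø7, borrowed from the parallel minor.

iiø7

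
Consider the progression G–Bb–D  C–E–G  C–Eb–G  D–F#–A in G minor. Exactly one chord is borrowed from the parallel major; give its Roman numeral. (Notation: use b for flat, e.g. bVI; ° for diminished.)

G minor has the diatonic set Gm, Adim, Bb, Cm, D, Eb, F (with V from harmonic minor). G–Bb–D = Gm, C–Eb–G = Cm and D–F#–A = D all belong to that set. C–E–G doesn't fit — on degree 4 G minor would have Cm (iv). C is the degree-4 chord of G major, so it is the borrowed IV.

IV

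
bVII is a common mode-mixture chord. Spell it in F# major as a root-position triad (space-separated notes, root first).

Scale degree 7 in F# major is E#. bVII uses the lowered form, E, taken from F# minor. In F# minor the chord on E is E–G#–B.

E G# B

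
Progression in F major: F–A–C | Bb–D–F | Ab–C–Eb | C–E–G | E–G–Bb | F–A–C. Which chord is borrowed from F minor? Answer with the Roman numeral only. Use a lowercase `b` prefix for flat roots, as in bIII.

In F major the diatonic chords are F, Gm, Am, Bb, C, Dm, Edim. Of the given chords, F–A–C = F, Bb–D–F = Bb, C–E–G = C and E–G–Bb = Edim are diatonic. But Ab–C–Eb is foreign: the diatonic iii on degree 3 is Am, whereas Ab comes from F minor. It is labeled bIII.

bIII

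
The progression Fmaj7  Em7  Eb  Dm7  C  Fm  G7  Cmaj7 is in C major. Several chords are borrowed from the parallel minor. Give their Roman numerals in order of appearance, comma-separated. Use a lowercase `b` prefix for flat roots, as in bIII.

bIII, iv

C major has the diatonic set C, Dm, Em, F, G, Am, Bdim. Fmaj7, Em7, Dm7, C, G7 and Cmaj7 are all diatonic. But Eb (Eb–G–Bb) is foreign: the diatonic iii on degree 3 is Em, whereas Eb comes from C minor. It is labeled bIII. Fm (F–Ab–C) is not: scale degree 4 in C major carries F (IV). In C minor the chord on that degree is Fm, so here it functions as iv, borrowed from the parallel minor.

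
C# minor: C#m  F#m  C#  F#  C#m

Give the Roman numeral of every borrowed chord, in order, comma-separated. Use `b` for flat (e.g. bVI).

C# minor has the diatonic set C#m, D#dim, E, F#m, G#, A, B (with V from harmonic minor). Of the given chords, C#m and F#m are diatonic. But C# (C#–E#–G#) is foreign: the diatonic i on degree 1 is C#m, whereas C# comes from C# major. It is labeled I. F# (F#–A#–C#) doesn't fit — on degree 4 C# minor would have F#m (iv). F# is the degree-4 chord of C# major, so it is the borrowed IV.

I, IV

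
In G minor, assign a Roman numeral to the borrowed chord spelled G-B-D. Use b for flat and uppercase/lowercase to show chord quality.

G is scale degree 1 in G minor. Diatonically G minor has Gm (i) on that degree; G–B–D is instead the major chord native to G major, so it takes the label I.

I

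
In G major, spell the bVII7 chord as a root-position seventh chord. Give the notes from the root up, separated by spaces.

F A C Eb

bVII7 is built on the lowered scale degree 7. In G major degree 7 is F#; lowered it becomes F. Building the dominant-seventh chord from the parallel minor on F: F–A–C–Eb.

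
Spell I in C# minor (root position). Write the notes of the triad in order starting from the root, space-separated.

C# E# G#

The root, C#, is scale degree 1 — the same note in C# minor and C# major; only the chord quality changes. Building the major chord from the parallel major on C#: C#–E#–G#.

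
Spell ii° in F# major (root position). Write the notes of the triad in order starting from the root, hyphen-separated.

G#-B-D

The root, G#, is scale degree 2 — the same note in F# major and F# minor; only the chord quality changes. Building the diminished chord from the parallel minor on G#: G#–B–D.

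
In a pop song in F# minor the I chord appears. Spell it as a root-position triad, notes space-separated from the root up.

I is built on scale degree 1, which is F# in both F# minor and its parallel. Building the major chord from the parallel major on F#: F#–A#–C#.

F# A# C#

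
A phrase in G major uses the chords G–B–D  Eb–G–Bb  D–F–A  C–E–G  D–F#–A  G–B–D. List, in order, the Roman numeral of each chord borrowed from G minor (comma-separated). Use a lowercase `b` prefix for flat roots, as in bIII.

bVI, v

G major has the diatonic set G, Am, Bm, C, D, Em, F#dim. Of the given chords, G–B–D = G, C–E–G = C and D–F#–A = D are diatonic. Eb–G–Bb is not: scale degree 6 in G major carries Em (vi). In G minor the chord on that degree is Eb, so here it functions as bVI, borrowed from the parallel minor. But D–F–A is foreign: the diatonic V on degree 5 is D, whereas Dm comes from G minor. It is labeled v.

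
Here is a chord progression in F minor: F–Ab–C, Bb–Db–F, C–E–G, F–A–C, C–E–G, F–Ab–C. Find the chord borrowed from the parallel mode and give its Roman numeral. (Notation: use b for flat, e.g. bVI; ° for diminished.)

F minor has the diatonic set Fm, Gdim, Ab, Bbm, C, Db, Eb (with V from harmonic minor). F–Ab–C = Fm, Bb–Db–F = Bbm and C–E–G = C are all diatonic. But F–A–C is foreign: the diatonic i on degree 1 is Fm, whereas F comes from F major. It is labeled I.

I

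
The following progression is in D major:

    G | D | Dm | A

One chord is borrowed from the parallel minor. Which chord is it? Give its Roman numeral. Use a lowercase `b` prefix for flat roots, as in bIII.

i

In D major the diatonic chords are D, Em, F#m, G, A, Bm, C#dim. G, D and A all belong to that set. Dm (D–F–A) is not: scale degree 1 in D major carries D (I). In D minor the chord on that degree is Dm, so here it functions as i, borrowed from the parallel minor.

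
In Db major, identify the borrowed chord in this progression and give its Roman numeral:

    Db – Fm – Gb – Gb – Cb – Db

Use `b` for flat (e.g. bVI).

The diatonic triads in Db major are Db, Ebm, Fm, Gb, Ab, Bbm, Cdim. Db, Fm and Gb are all diatonic. Cb (Cb–Eb–Gb) is not: scale degree 7 in Db major carries Cdim (vii°). In Db minor the chord on that degree is Cb, so here it functions as bVII, borrowed from the parallel minor.

bVII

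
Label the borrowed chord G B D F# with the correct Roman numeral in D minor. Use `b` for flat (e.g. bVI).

G is scale degree 4 in D minor. Diatonically D minor has Gm (iv) on that degree; G–B–D–F# is instead the major-seventh chord native to D major, so it takes the label IVmaj7.

IVmaj7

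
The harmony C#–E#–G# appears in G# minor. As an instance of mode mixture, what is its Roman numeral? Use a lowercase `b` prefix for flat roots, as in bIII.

IV

C# is scale degree 4 in G# minor. Diatonically G# minor has C#m (iv) on that degree; C#–E#–G# is instead the major chord native to G# major, so it takes the label IV.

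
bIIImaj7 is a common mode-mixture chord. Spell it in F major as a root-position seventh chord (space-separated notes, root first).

Scale degree 3 in F major is A. bIIImaj7 uses the lowered form, Ab, taken from F minor. Stacking thirds in F minor on Ab gives Ab–C–Eb–G.

Ab C Eb G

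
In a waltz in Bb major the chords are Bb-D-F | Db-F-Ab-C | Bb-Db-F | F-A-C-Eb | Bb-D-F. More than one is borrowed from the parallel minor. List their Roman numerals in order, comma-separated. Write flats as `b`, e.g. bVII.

bIIImaj7, i

In Bb major the diatonic chords are Bb, Cm, Dm, Eb, F, Gm, Adim. Bb–D–F = Bb and F–A–C–Eb = F7 both belong to that set. Db–F–Ab–C doesn't fit — on degree 3 Bb major would have Dm (iii). Dbmaj7 is the degree-3 chord of Bb minor, so it is the borrowed bIIImaj7. But Bb–Db–F is foreign: the diatonic I on degree 1 is Bb, whereas Bbm comes from Bb minor. It is labeled i.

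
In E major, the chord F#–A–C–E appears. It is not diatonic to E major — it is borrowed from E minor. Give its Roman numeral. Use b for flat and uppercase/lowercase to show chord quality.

F# is scale degree 2 in E major. The diatonic chord on degree 2 would be F#m (ii), but F#–A–C–E is the half-diminished-seventh chord from E minor. As a borrowed chord it is labeled iiø7.

iiø7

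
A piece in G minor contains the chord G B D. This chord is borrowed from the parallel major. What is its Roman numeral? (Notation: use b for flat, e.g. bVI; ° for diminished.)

The root G is the diatonic 1st degree of G minor; the borrowing shows in the chord quality. G–B–D is a major chord — the form found in G major, not the diatonic i (Gm). Borrowed into G minor it is written I.

I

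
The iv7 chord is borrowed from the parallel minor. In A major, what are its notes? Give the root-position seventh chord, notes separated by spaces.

D F A C

iv7 is built on scale degree 4, which is D in both A major and its parallel. Stacking thirds in A minor on D gives D–F–A–C.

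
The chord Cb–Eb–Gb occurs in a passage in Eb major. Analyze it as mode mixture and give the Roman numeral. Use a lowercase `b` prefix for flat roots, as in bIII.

bVI

In Eb major scale degree 6 is C; Cb is its lowered form, from Eb minor. Diatonically Eb major has Cm (vi) on that degree; Cb–Eb–Gb is instead the major chord native to Eb minor, so it takes the label bVI.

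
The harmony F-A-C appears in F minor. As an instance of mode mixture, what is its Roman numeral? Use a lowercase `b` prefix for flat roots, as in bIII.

The root F is the diatonic 1st degree of F minor; the borrowing shows in the chord quality. The diatonic chord on degree 1 would be Fm (i), but F–A–C is the major chord from F major. As a borrowed chord it is labeled I.

I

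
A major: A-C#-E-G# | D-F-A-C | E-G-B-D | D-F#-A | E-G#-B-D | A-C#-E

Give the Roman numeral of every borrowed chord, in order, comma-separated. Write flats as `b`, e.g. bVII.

In A major the diatonic chords are A, Bm, C#m, D, E, F#m, G#dim. Of the given chords, A–C#–E–G# = Amaj7, D–F#–A = D, E–G#–B–D = E7 and A–C#–E = A are diatonic. D–F–A–C is not: scale degree 4 in A major carries D (IV). In A minor the chord on that degree is Dm7, so here it functions as iv7, borrowed from the parallel minor. E–G–B–D is not: scale degree 5 in A major carries E (V). In A minor the chord on that degree is Em7, so here it functions as v7, borrowed from the parallel minor.

iv7, v7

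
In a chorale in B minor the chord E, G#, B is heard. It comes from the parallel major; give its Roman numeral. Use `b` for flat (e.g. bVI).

The root E is the diatonic 4th degree of B minor; the borrowing shows in the chord quality. The diatonic chord on degree 4 would be Em (iv), but E–G#–B is the major chord from B major. As a borrowed chord it is labeled IV.

IV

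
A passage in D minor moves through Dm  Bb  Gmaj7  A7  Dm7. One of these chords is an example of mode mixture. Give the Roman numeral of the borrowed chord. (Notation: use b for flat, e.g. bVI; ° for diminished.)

IVmaj7

In D minor (with V from harmonic minor) the diatonic chords are Dm, Edim, F, Gm, A, Bb, C. Dm, Bb, A7 and Dm7 are all diatonic. Gmaj7 (G–B–D–F#) is not: scale degree 4 in D minor carries Gm (iv). In D major the chord on that degree is Gmaj7, so here it functions as IVmaj7, borrowed from the parallel major.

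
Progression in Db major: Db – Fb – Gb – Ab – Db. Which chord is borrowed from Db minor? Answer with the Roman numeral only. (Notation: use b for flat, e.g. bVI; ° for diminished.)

The diatonic triads in Db major are Db, Ebm, Fm, Gb, Ab, Bbm, Cdim. Db, Gb and Ab all belong to that set. But Fb (Fb–Ab–Cb) is foreign: the diatonic iii on degree 3 is Fm, whereas Fb comes from Db minor. It is labeled bIII.

bIII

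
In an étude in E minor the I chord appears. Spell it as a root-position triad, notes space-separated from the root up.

The root, E, is scale degree 1 — the same note in E minor and E major; only the chord quality changes. Stacking thirds in E major on E gives E–G#–B.

E G# B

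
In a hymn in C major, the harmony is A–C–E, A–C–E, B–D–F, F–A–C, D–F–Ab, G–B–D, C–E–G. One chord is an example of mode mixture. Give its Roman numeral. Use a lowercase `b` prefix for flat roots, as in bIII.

The diatonic triads in C major are C, Dm, Em, F, G, Am, Bdim. A–C–E = Am, B–D–F = Bdim, F–A–C = F, G–B–D = G and C–E–G = C are all diatonic. D–F–Ab is not: scale degree 2 in C major carries Dm (ii). In C minor the chord on that degree is Ddim, so here it functions as ii°, borrowed from the parallel minor.

ii°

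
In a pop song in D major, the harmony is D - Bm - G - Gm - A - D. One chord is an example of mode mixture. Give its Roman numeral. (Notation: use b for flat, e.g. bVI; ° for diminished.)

In D major the diatonic chords are D, Em, F#m, G, A, Bm, C#dim. D, Bm, G and A all belong to that set. Gm (G–Bb–D) doesn't fit — on degree 4 D major would have G (IV). Gm is the degree-4 chord of D minor, so it is the borrowed iv.

iv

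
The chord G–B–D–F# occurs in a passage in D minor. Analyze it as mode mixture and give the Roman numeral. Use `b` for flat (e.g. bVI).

IVmaj7

The root G is the diatonic 4th degree of D minor; the borrowing shows in the chord quality. Diatonically D minor has Gm (iv) on that degree; G–B–D–F# is instead the major-seventh chord native to D major, so it takes the label IVmaj7.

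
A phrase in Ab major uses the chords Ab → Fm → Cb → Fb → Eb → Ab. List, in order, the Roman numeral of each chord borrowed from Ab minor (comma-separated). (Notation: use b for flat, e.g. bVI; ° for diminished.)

The diatonic triads in Ab major are Ab, Bbm, Cm, Db, Eb, Fm, Gdim. Ab, Fm and Eb all belong to that set. Cb (Cb–Eb–Gb) doesn't fit — on degree 3 Ab major would have Cm (iii). Cb is the degree-3 chord of Ab minor, so it is the borrowed bIII. Fb (Fb–Ab–Cb) is not: scale degree 6 in Ab major carries Fm (vi). In Ab minor the chord on that degree is Fb, so here it functions as bVI, borrowed from the parallel minor.

bIII, bVI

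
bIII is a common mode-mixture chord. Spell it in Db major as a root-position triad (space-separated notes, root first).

Fb Ab Cb

Scale degree 3 in Db major is F. bIII uses the lowered form, Fb, taken from Db minor. In Db minor the chord on Fb is Fb–Ab–Cb.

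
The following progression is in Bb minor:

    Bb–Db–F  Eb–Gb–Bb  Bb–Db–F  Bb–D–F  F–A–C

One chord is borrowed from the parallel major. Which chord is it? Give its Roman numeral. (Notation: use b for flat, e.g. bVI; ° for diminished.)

Bb minor has the diatonic set Bbm, Cdim, Db, Ebm, F, Gb, Ab (with V from harmonic minor). Bb–Db–F = Bbm, Eb–Gb–Bb = Ebm and F–A–C = F are all diatonic. Bb–D–F doesn't fit — on degree 1 Bb minor would have Bbm (i). Bb is the degree-1 chord of Bb major, so it is the borrowed I.

I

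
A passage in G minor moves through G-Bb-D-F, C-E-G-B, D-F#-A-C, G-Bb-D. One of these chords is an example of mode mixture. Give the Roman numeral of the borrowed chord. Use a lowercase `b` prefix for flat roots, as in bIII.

IVmaj7

The diatonic triads in G minor (with V from harmonic minor) are Gm, Adim, Bb, Cm, D, Eb, F. Of the given chords, G–Bb–D–F = Gm7, D–F#–A–C = D7 and G–Bb–D = Gm are diatonic. C–E–G–B doesn't fit — on degree 4 G minor would have Cm (iv). Cmaj7 is the degree-4 chord of G major, so it is the borrowed IVmaj7.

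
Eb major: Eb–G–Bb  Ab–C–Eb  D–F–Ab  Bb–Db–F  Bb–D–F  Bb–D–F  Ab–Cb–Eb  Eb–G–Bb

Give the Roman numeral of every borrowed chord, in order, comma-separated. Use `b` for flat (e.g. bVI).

The diatonic triads in Eb major are Eb, Fm, Gm, Ab, Bb, Cm, Ddim. Of the given chords, Eb–G–Bb = Eb, Ab–C–Eb = Ab, D–F–Ab = Ddim and Bb–D–F = Bb are diatonic. Bb–Db–F doesn't fit — on degree 5 Eb major would have Bb (V). Bbm is the degree-5 chord of Eb minor, so it is the borrowed v. Ab–Cb–Eb doesn't fit — on degree 4 Eb major would have Ab (IV). Abm is the degree-4 chord of Eb minor, so it is the borrowed iv.

v, iv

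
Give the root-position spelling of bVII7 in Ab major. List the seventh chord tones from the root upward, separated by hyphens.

Gb-Bb-Db-Fb

Scale degree 7 in Ab major is G. bVII7 uses the lowered form, Gb, taken from Ab minor. Stacking thirds in Ab minor on Gb gives Gb–Bb–Db–Fb.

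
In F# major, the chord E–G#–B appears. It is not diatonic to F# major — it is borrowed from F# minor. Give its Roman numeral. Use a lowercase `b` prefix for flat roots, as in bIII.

E is the lowered form of scale degree 7 in F# major (the diatonic degree 7 is E#). E–G#–B is a major chord — the form found in F# minor, not the diatonic vii° (E#dim). Borrowed into F# major it is written bVII.

bVII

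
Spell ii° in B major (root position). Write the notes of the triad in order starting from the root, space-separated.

C# E G

ii° is built on scale degree 2, which is C# in both B major and its parallel. Stacking thirds in B minor on C# gives C#–E–G.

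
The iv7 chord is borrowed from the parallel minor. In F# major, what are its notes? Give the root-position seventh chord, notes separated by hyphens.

B-D-F#-A

iv7 is built on scale degree 4, which is B in both F# major and its parallel. In F# minor the chord on B is B–D–F#–A.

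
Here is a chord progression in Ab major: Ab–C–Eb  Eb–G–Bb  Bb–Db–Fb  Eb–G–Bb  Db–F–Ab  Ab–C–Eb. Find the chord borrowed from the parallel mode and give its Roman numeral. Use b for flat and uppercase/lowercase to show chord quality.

ii°

In Ab major the diatonic chords are Ab, Bbm, Cm, Db, Eb, Fm, Gdim. Ab–C–Eb = Ab, Eb–G–Bb = Eb and Db–F–Ab = Db are all diatonic. Bb–Db–Fb doesn't fit — on degree 2 Ab major would have Bbm (ii). Bbdim is the degree-2 chord of Ab minor, so it is the borrowed ii°.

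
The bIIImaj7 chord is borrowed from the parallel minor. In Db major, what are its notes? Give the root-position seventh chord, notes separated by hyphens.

Fb-Ab-Cb-Eb

bIIImaj7 is built on the lowered scale degree 3. In Db major degree 3 is F; lowered it becomes Fb. Building the major-seventh chord from the parallel minor on Fb: Fb–Ab–Cb–Eb.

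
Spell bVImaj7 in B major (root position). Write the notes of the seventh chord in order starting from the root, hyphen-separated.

G-B-D-F#

Scale degree 6 in B major is G#. bVImaj7 uses the lowered form, G, taken from B minor. Building the major-seventh chord from the parallel minor on G: G–B–D–F#.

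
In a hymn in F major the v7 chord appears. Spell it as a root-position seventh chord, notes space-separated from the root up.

v7 is built on scale degree 5, which is C in both F major and its parallel. Building the minor-seventh chord from the parallel minor on C: C–Eb–G–Bb.

C Eb G Bb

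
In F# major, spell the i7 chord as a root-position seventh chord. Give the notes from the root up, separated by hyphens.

F#-A-C#-E

The root, F#, is scale degree 1 — the same note in F# major and F# minor; only the chord quality changes. Stacking thirds in F# minor on F# gives F#–A–C#–E.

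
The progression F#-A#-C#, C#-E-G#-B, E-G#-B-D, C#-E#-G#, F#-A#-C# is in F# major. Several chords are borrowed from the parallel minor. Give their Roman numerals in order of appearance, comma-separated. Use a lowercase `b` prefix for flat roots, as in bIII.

v7, bVII7

In F# major the diatonic chords are F#, G#m, A#m, B, C#, D#m, E#dim. F#–A#–C# = F# and C#–E#–G# = C# are both diatonic. But C#–E–G#–B is foreign: the diatonic V on degree 5 is C#, whereas C#m7 comes from F# minor. It is labeled v7. E–G#–B–D is not: scale degree 7 in F# major carries E#dim (vii°). In F# minor the chord on that degree is E7, so here it functions as bVII7, borrowed from the parallel minor.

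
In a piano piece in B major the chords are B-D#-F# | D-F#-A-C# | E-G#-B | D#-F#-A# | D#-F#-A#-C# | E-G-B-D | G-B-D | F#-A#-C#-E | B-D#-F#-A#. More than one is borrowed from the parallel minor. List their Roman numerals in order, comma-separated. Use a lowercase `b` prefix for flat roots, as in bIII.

In B major the diatonic chords are B, C#m, D#m, E, F#, G#m, A#dim. Of the given chords, B–D#–F# = B, E–G#–B = E, D#–F#–A# = D#m, D#–F#–A#–C# = D#m7, F#–A#–C#–E = F#7 and B–D#–F#–A# = Bmaj7 are diatonic. D–F#–A–C# doesn't fit — on degree 3 B major would have D#m (iii). Dmaj7 is the degree-3 chord of B minor, so it is the borrowed bIIImaj7. E–G–B–D doesn't fit — on degree 4 B major would have E (IV). Em7 is the degree-4 chord of B minor, so it is the borrowed iv7. G–B–D doesn't fit — on degree 6 B major would have G#m (vi). G is the degree-6 chord of B minor, so it is the borrowed bVI.

bIIImaj7, iv7, bVI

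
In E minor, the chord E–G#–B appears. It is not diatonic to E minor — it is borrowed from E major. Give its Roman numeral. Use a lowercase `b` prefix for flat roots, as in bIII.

E is scale degree 1 in E minor. The diatonic chord on degree 1 would be Em (i), but E–G#–B is the major chord from E major. As a borrowed chord it is labeled I.

I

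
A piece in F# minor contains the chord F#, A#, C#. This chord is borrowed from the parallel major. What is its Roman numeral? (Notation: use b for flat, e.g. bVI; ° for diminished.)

F# is scale degree 1 in F# minor. Diatonically F# minor has F#m (i) on that degree; F#–A#–C# is instead the major chord native to F# major, so it takes the label I.

I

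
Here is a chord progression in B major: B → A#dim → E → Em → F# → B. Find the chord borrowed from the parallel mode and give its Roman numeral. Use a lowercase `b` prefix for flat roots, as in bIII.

In B major the diatonic chords are B, C#m, D#m, E, F#, G#m, A#dim. B, A#dim, E and F# are all diatonic. Em (E–G–B) is not: scale degree 4 in B major carries E (IV). In B minor the chord on that degree is Em, so here it functions as iv, borrowed from the parallel minor.

iv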